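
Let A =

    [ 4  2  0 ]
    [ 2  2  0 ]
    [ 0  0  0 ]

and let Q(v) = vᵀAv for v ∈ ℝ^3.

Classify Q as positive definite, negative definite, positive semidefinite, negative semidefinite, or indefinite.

Applying the same elementary operations to the rows and columns of A produces a congruent diagonal matrix with entries 4, 1, 0.
That gives 2 positive, 1 zero pivots.
Hence Q is positive semidefinite.

positive semidefinite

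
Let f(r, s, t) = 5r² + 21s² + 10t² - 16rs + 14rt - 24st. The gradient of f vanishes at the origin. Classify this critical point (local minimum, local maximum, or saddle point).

local minimum

The Hessian at the origin is H = [[10, -16, 14], [-16, 42, -24], [14, -24, 20]].
An LDLᵀ factorisation of H has diagonal entries 10, 82/5, 10/41.
That gives 3 positive pivots.
H is positive definite, so the origin is a strict local minimum.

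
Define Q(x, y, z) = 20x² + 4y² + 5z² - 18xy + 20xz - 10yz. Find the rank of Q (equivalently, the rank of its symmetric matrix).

3

The symmetric matrix is A = [[20, -9, 10], [-9, 4, -5], [10, -5, 5]].
An LDLᵀ factorisation of A has diagonal entries 20, -1/20, 5.
That gives 2 positive, 1 negative pivots.
The rank is the number of nonzero pivots: 3.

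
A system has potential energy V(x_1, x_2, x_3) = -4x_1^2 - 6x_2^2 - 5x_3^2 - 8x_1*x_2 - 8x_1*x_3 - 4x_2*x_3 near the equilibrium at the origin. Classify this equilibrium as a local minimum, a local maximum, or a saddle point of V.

saddle point

The Hessian at the origin is H = [[-8, -8, -8], [-8, -12, -4], [-8, -4, -10]].
Row-reducing H symmetrically gives the diagonal entries -8, -4, 2.
So there are 1 positive, 2 negative pivots.
H is indefinite, so the origin is a saddle point.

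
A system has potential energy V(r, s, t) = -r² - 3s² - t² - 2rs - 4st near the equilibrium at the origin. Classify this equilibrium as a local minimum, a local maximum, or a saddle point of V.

saddle point

The Hessian at the origin is H = [[-2, -2, 0], [-2, -6, -4], [0, -4, -2]].
Applying the same elementary operations to the rows and columns of H produces a congruent diagonal matrix with entries -2, -4, 2.
Counting signs: 1 positive, 2 negative.
H is indefinite, so the origin is a saddle point.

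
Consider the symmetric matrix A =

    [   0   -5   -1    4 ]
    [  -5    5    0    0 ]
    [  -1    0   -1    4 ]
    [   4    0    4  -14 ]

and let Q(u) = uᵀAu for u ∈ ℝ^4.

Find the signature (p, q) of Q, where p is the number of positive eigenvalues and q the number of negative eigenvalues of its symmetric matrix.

(2, 2)

By Sylvester's law of inertia any congruent diagonalization of A has 2 positive, 2 negative and 0 zero entries.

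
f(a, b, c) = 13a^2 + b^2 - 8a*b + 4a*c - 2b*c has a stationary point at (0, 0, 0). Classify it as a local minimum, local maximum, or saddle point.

The Hessian at the origin is H = [[26, -8, 4], [-8, 2, -2], [4, -2, 0]].
Row-reducing H symmetrically gives the diagonal entries 26, -6/13, 2/3.
So there are 2 positive, 1 negative pivots.
H is indefinite, so the origin is a saddle point.

saddle point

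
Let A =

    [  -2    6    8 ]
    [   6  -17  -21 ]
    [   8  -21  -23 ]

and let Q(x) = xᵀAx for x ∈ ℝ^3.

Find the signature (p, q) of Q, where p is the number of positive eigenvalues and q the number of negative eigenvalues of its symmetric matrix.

Applying the same elementary operations to the rows and columns of A produces a congruent diagonal matrix with entries -2, 1, 0.
Counting signs: 1 positive, 1 negative, 1 zero.

(1, 1)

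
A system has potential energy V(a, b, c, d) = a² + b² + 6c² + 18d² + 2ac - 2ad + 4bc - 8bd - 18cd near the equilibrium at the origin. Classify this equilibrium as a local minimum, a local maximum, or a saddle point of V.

The Hessian at the origin is H = [[2, 0, 2, -2], [0, 2, 4, -8], [2, 4, 12, -18], [-2, -8, -18, 36]].
An LDLᵀ factorisation of H has diagonal entries 2, 2, 2, 2.
Counting signs: 4 positive.
H is positive definite, so the origin is a strict local minimum.

local minimum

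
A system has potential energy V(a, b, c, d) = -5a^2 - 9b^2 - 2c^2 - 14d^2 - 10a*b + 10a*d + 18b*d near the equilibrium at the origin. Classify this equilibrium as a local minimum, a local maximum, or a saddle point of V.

The Hessian at the origin is H = [[-10, -10, 0, 10], [-10, -18, 0, 18], [0, 0, -4, 0], [10, 18, 0, -28]].
Row-reducing H symmetrically gives the diagonal entries -10, -8, -4, -10.
That gives 4 negative pivots.
H is negative definite, so the origin is a strict local maximum.

local maximum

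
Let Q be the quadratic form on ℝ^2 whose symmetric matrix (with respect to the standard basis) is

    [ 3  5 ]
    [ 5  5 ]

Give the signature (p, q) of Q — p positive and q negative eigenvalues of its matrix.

Row-reducing A symmetrically gives the diagonal entries 3, -10/3.
So there are 1 positive, 1 negative pivots.

(1, 1)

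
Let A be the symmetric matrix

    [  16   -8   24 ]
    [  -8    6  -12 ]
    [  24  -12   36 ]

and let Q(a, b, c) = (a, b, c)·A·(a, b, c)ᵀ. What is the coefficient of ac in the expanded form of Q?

The coefficient of ac is A[1,3] + A[3,1] = 2·24 = 48.

48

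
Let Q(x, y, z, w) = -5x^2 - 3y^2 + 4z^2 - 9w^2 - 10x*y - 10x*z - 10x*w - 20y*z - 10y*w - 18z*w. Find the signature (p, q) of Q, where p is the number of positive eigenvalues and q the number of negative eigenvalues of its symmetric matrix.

Write A = [[-5, -5, -5, -5], [-5, -3, -10, -5], [-5, -10, 4, -9], [-5, -5, -9, -9]].
Applying the same elementary operations to the rows and columns of A produces a congruent diagonal matrix with entries -5, 2, -7/2, 4/7.
That gives 2 positive, 2 negative pivots.

(2, 2)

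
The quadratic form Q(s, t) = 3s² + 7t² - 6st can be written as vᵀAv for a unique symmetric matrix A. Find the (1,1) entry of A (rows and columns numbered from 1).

The coefficient of s² in Q is 3, and that is exactly A[1,1].

3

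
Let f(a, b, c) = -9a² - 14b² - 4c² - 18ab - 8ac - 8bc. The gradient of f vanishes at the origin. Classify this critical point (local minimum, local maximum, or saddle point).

The Hessian at the origin is H = [[-18, -18, -8], [-18, -28, -8], [-8, -8, -8]].
Row-reducing H symmetrically gives the diagonal entries -18, -10, -40/9.
So there are 3 negative pivots.
H is negative definite, so the origin is a strict local maximum.

local maximum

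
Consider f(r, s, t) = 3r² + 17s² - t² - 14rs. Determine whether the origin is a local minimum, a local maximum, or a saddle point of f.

The Hessian at the origin is H = [[6, -14, 0], [-14, 34, 0], [0, 0, -2]].
An LDLᵀ factorisation of H has diagonal entries 6, 4/3, -2.
That gives 2 positive, 1 negative pivots.
H is indefinite, so the origin is a saddle point.

saddle point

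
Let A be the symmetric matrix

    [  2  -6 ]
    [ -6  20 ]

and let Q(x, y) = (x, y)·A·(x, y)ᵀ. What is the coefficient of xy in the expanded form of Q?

-12

The coefficient of xy is A[1,2] + A[2,1] = 2·(-6) = -12.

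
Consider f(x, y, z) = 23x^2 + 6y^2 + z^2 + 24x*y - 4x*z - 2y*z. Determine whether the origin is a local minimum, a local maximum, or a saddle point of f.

The Hessian at the origin is H = [[46, 24, -4], [24, 12, -2], [-4, -2, 2]].
Applying the same elementary operations to the rows and columns of H produces a congruent diagonal matrix with entries 46, -12/23, 5/3.
Counting signs: 2 positive, 1 negative.
H is indefinite, so the origin is a saddle point.

saddle point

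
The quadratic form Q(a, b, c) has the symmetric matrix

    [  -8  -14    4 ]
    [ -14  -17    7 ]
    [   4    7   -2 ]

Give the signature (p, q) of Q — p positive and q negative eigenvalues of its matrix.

(1, 1)

Row-reducing A symmetrically gives the diagonal entries -8, 15/2, 0.
That gives 1 positive, 1 negative, 1 zero pivots.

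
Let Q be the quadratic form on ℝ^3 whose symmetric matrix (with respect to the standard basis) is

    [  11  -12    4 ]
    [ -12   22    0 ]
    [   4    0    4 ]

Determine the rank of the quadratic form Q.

3

Applying the same elementary operations to the rows and columns of A produces a congruent diagonal matrix with entries 11, 98/11, 20/49.
That gives 3 positive pivots.
The rank is the number of nonzero pivots: 3.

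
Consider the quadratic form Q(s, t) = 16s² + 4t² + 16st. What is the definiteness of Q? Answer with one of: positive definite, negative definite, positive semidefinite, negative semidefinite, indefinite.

The symmetric matrix of Q is [[16, 8], [8, 4]].
For the 2×2 matrix [[16, 8], [8, 4]]: det = 16·4 − (8)² = 0, trace = 20.
det = 0 so one eigenvalue is zero; the form is semidefinite with the sign of the trace.

positive semidefinite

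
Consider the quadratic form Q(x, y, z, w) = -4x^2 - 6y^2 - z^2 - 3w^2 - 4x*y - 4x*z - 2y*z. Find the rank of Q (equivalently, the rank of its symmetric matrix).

Write A = [[-4, -2, -2, 0], [-2, -6, -1, 0], [-2, -1, -1, 0], [0, 0, 0, -3]].
Symmetric row and column elimination reduces A to a congruent diagonal form with pivots -4, -5, 0, -3.
That gives 3 negative, 1 zero pivots.
The rank is the number of nonzero pivots: 3.

3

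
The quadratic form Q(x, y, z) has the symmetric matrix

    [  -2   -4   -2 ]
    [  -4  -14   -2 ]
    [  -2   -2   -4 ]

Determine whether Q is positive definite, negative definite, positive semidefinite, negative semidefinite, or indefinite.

Congruent diagonalization of A (simultaneous row and column reduction) yields pivots -2, -6, -4/3.
Counting signs: 3 negative.
Hence Q is negative definite.

negative definite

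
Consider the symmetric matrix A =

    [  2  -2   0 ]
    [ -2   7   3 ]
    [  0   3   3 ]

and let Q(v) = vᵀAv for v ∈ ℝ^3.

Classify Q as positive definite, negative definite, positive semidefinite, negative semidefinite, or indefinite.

positive definite

Leading principal minors: Δ_1 = 2, Δ_2 = 10, Δ_3 = 12.
All leading principal minors are positive, so by Sylvester's criterion Q is positive definite.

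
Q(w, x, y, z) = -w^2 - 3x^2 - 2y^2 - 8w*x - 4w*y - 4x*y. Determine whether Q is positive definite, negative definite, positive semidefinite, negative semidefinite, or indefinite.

indefinite

The symmetric matrix is A = [[-1, -4, -2, 0], [-4, -3, -2, 0], [-2, -2, -2, 0], [0, 0, 0, 0]].
Applying the same elementary operations to the rows and columns of A produces a congruent diagonal matrix with entries -1, 13, -10/13, 0.
Counting signs: 1 positive, 2 negative, 1 zero.
Hence Q is indefinite.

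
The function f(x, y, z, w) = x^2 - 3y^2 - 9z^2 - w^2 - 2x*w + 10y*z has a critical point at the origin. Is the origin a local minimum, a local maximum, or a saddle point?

saddle point

The Hessian at the origin is H = [[2, 0, 0, -2], [0, -6, 10, 0], [0, 10, -18, 0], [-2, 0, 0, -2]].
Applying the same elementary operations to the rows and columns of H produces a congruent diagonal matrix with entries 2, -6, -4/3, -4.
That gives 1 positive, 3 negative pivots.
H is indefinite, so the origin is a saddle point.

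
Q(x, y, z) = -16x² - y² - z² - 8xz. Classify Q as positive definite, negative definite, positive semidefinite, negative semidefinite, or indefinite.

Write A = [[-16, 0, -4], [0, -1, 0], [-4, 0, -1]].
Applying the same elementary operations to the rows and columns of A produces a congruent diagonal matrix with entries -16, -1, 0.
So there are 2 negative, 1 zero pivots.
Hence Q is negative semidefinite.

negative semidefinite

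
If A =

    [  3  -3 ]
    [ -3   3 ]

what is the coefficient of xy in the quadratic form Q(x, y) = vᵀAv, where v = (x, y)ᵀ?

The coefficient of xy is A[1,2] + A[2,1] = 2·(-3) = -6.

-6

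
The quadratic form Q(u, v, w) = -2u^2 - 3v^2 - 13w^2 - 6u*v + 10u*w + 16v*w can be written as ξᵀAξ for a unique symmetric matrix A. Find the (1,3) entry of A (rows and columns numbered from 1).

5

The coefficient of u·w in Q is 10. For a symmetric A this equals A[1,3] + A[3,1] = 2·A[1,3].
So A[1,3] = 10/2 = 5.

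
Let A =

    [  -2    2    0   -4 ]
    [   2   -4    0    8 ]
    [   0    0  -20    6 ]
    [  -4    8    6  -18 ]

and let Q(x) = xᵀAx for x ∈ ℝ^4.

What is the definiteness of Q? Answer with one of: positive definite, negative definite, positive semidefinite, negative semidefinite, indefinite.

negative definite

Leading principal minors: Δ_1 = -2, Δ_2 = 4, Δ_3 = -80, Δ_4 = 16.
The signs alternate starting with Δ_1 < 0, so by Sylvester's criterion Q is negative definite.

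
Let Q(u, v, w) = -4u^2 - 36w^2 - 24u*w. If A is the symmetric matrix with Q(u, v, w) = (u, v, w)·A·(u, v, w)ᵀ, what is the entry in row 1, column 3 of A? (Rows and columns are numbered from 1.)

-12

The coefficient of u·w in Q is -24. For a symmetric A this equals A[1,3] + A[3,1] = 2·A[1,3].
So A[1,3] = -24/2 = -12.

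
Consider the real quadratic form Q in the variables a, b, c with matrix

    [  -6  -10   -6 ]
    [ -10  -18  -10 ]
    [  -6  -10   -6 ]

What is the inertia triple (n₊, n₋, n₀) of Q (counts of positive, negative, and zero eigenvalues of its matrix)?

Row-reducing A symmetrically gives the diagonal entries -6, -4/3, 0.
That gives 2 negative, 1 zero pivots.

(0, 2, 1)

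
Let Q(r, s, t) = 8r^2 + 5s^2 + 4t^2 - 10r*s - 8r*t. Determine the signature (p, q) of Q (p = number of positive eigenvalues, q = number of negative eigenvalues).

(2, 1)

The symmetric matrix is A = [[8, -5, -4], [-5, 5, 0], [-4, 0, 4]].
Row-reducing A symmetrically gives the diagonal entries 8, 15/8, -4/3.
That gives 2 positive, 1 negative pivots.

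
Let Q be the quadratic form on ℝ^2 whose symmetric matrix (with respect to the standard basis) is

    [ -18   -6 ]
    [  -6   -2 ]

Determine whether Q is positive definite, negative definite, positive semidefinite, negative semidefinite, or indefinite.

For the 2×2 matrix [[-18, -6], [-6, -2]]: det = -18·-2 − (-6)² = 0, trace = -20.
det = 0 so one eigenvalue is zero; the form is semidefinite with the sign of the trace.

negative semidefinite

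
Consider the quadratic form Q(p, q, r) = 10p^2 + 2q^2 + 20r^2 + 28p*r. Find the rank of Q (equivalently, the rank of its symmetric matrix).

The symmetric matrix is A = [[10, 0, 14], [0, 2, 0], [14, 0, 20]].
An LDLᵀ factorisation of A has diagonal entries 10, 2, 2/5.
So there are 3 positive pivots.
The rank is the number of nonzero pivots: 3.

3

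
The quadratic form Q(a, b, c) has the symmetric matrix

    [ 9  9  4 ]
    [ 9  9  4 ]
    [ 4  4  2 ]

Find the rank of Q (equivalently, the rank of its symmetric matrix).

2

Symmetric row and column elimination reduces A to a congruent diagonal form with pivots 9, 0, 2/9.
So there are 2 positive, 1 zero pivots.
The rank is the number of nonzero pivots: 2.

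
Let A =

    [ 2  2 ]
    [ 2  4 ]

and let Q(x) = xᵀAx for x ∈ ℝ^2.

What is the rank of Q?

Congruent diagonalization of A (simultaneous row and column reduction) yields pivots 2, 2.
So there are 2 positive pivots.
The rank is the number of nonzero pivots: 2.

2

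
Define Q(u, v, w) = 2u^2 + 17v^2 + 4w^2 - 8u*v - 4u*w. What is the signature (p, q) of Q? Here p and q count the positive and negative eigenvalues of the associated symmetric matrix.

(3, 0)

The associated matrix is A = [[2, -4, -2], [-4, 17, 0], [-2, 0, 4]].
An LDLᵀ factorisation of A has diagonal entries 2, 9, 2/9.
Counting signs: 3 positive.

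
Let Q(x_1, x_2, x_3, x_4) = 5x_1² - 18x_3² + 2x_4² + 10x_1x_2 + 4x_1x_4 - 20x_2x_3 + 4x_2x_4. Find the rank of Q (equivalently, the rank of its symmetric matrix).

Write A = [[5, 5, 0, 2], [5, 0, -10, 2], [0, -10, -18, 0], [2, 2, 0, 2]].
An LDLᵀ factorisation of A has diagonal entries 5, -5, 2, 6/5.
Counting signs: 3 positive, 1 negative.
The rank is the number of nonzero pivots: 4.

4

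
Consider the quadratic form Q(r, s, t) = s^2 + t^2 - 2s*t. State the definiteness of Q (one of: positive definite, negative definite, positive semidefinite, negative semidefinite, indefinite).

The associated matrix is A = [[0, 0, 0], [0, 1, -1], [0, -1, 1]].
Applying the same elementary operations to the rows and columns of A produces a congruent diagonal matrix with entries 0, 1, 0.
Counting signs: 1 positive, 2 zero.
Hence Q is positive semidefinite.

positive semidefinite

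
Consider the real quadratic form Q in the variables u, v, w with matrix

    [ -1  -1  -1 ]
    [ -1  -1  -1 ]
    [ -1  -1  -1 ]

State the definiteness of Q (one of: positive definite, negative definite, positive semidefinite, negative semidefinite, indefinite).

negative semidefinite

Congruent diagonalization of A (simultaneous row and column reduction) yields pivots -1, 0, 0.
That gives 1 negative, 2 zero pivots.
Hence Q is negative semidefinite.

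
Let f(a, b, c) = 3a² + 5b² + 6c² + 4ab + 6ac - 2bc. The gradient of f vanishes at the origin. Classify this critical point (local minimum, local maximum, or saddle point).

The Hessian at the origin is H = [[6, 4, 6], [4, 10, -2], [6, -2, 12]].
Applying the same elementary operations to the rows and columns of H produces a congruent diagonal matrix with entries 6, 22/3, 12/11.
So there are 3 positive pivots.
H is positive definite, so the origin is a strict local minimum.

local minimum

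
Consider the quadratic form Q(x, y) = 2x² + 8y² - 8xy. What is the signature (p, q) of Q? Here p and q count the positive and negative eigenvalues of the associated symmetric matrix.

(1, 0)

Write A = [[2, -4], [-4, 8]].
Congruent diagonalization of A (simultaneous row and column reduction) yields pivots 2, 0.
Counting signs: 1 positive, 1 zero.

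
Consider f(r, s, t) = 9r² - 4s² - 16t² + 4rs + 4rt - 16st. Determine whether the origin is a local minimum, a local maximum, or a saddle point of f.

The Hessian at the origin is H = [[18, 4, 4], [4, -8, -16], [4, -16, -32]].
An LDLᵀ factorisation of H has diagonal entries 18, -80/9, -4/5.
That gives 1 positive, 2 negative pivots.
H is indefinite, so the origin is a saddle point.

saddle point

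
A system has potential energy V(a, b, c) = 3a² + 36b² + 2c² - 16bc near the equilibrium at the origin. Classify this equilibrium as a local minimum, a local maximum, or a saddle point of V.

local minimum

The Hessian at the origin is H = [[6, 0, 0], [0, 72, -16], [0, -16, 4]].
Row-reducing H symmetrically gives the diagonal entries 6, 72, 4/9.
So there are 3 positive pivots.
H is positive definite, so the origin is a strict local minimum.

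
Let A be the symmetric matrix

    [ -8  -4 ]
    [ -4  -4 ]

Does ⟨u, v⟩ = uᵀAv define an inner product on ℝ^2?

Symmetric row and column elimination reduces A to a congruent diagonal form with pivots -8, -2.
So there are 2 negative pivots.
Hence Q is negative definite.
⟨·,·⟩ is an inner product exactly when A is positive definite.

no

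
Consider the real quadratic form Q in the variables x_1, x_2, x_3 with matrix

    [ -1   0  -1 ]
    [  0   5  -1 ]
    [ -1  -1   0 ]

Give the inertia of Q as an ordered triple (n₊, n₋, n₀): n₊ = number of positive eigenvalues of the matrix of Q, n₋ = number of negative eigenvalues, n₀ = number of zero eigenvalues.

Symmetric row and column elimination reduces A to a congruent diagonal form with pivots -1, 5, 4/5.
Counting signs: 2 positive, 1 negative.

(2, 1, 0)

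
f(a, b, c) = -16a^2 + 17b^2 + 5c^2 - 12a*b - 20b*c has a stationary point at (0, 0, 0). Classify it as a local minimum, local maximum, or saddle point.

The Hessian at the origin is H = [[-32, -12, 0], [-12, 34, -20], [0, -20, 10]].
Row-reducing H symmetrically gives the diagonal entries -32, 77/2, -30/77.
That gives 1 positive, 2 negative pivots.
H is indefinite, so the origin is a saddle point.

saddle point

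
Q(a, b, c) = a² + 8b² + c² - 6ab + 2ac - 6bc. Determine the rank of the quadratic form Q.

The associated matrix is A = [[1, -3, 1], [-3, 8, -3], [1, -3, 1]].
Applying the same elementary operations to the rows and columns of A produces a congruent diagonal matrix with entries 1, -1, 0.
So there are 1 positive, 1 negative, 1 zero pivots.
The rank is the number of nonzero pivots: 2.

2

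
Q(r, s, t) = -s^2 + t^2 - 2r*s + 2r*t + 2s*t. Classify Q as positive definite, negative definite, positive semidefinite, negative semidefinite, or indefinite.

The symmetric matrix is A = [[0, -1, 1], [-1, -1, 1], [1, 1, 1]].
A is congruent to a diagonal matrix with 2 positive, 1 negative and 0 zero entries, so Q is indefinite.

indefinite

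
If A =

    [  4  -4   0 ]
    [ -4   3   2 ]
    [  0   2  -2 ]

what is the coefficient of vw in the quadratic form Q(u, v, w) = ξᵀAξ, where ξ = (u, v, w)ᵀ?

4

The coefficient of vw is A[2,3] + A[3,2] = 2·2 = 4.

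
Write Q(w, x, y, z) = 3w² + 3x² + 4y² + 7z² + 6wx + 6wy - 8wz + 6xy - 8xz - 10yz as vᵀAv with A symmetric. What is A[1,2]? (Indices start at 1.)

The coefficient of w·x in Q is 6. For a symmetric A this equals A[1,2] + A[2,1] = 2·A[1,2].
So A[1,2] = 6/2 = 3.

3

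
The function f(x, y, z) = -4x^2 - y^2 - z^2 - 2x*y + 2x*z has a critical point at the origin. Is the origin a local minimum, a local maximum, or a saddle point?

local maximum

The Hessian at the origin is H = [[-8, -2, 2], [-2, -2, 0], [2, 0, -2]].
Symmetric row and column elimination reduces H to a congruent diagonal form with pivots -8, -3/2, -4/3.
So there are 3 negative pivots.
H is negative definite, so the origin is a strict local maximum.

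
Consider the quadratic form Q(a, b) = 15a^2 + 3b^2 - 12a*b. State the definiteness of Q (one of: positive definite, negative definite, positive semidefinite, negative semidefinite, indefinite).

The symmetric matrix of Q is [[15, -6], [-6, 3]].
For the 2×2 matrix [[15, -6], [-6, 3]]: det = 15·3 − (-6)² = 9, trace = 18.
det > 0 so both eigenvalues share the sign of the trace; trace = 18 > 0 ⇒ both positive.

positive definite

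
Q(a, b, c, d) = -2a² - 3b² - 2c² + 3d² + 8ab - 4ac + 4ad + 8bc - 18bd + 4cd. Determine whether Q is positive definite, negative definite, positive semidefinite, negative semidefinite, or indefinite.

indefinite

Write A = [[-2, 4, -2, 2], [4, -3, 4, -9], [-2, 4, -2, 2], [2, -9, 2, 3]].
Applying the same elementary operations to the rows and columns of A produces a congruent diagonal matrix with entries -2, 5, 0, 0.
So there are 1 positive, 1 negative, 2 zero pivots.
Hence Q is indefinite.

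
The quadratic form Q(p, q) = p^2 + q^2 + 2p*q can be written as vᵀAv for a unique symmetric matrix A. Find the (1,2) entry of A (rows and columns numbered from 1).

1

The coefficient of p·q in Q is 2. For a symmetric A this equals A[1,2] + A[2,1] = 2·A[1,2].
So A[1,2] = 2/2 = 1.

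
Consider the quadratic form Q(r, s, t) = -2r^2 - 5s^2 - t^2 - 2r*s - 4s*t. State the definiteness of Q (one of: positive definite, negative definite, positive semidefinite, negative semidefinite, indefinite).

negative definite

Write A = [[-2, -1, 0], [-1, -5, -2], [0, -2, -1]].
Applying the same elementary operations to the rows and columns of A produces a congruent diagonal matrix with entries -2, -9/2, -1/9.
So there are 3 negative pivots.
Hence Q is negative definite.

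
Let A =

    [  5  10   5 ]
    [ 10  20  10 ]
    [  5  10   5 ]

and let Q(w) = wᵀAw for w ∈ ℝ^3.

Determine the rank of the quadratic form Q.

1

Applying the same elementary operations to the rows and columns of A produces a congruent diagonal matrix with entries 5, 0, 0.
That gives 1 positive, 2 zero pivots.
The rank is the number of nonzero pivots: 1.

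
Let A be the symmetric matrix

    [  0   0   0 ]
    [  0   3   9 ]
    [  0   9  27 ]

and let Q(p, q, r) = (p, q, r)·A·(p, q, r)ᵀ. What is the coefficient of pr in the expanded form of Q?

0

The coefficient of pr is A[1,3] + A[3,1] = 2·0 = 0.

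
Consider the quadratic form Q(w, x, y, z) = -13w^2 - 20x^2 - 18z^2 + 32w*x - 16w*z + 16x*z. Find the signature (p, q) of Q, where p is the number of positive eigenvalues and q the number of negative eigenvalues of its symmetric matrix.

(0, 3)

Write A = [[-13, 16, 0, -8], [16, -20, 0, 8], [0, 0, 0, 0], [-8, 8, 0, -18]].
Congruent diagonalization of A (simultaneous row and column reduction) yields pivots -13, -4/13, 0, -2.
That gives 3 negative, 1 zero pivots.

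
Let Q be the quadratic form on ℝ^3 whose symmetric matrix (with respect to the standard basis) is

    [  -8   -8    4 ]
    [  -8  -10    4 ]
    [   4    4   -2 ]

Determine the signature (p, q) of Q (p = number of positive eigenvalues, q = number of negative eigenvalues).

Congruent diagonalization of A (simultaneous row and column reduction) yields pivots -8, -2, 0.
That gives 2 negative, 1 zero pivots.

(0, 2)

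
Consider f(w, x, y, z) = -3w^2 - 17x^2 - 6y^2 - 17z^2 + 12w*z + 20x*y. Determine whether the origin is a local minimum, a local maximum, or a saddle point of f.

The Hessian at the origin is H = [[-6, 0, 0, 12], [0, -34, 20, 0], [0, 20, -12, 0], [12, 0, 0, -34]].
Applying the same elementary operations to the rows and columns of H produces a congruent diagonal matrix with entries -6, -34, -4/17, -10.
That gives 4 negative pivots.
H is negative definite, so the origin is a strict local maximum.

local maximum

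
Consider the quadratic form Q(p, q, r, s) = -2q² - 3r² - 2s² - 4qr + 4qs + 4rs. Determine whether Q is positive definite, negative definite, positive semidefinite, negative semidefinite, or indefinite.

Write A = [[0, 0, 0, 0], [0, -2, -2, 2], [0, -2, -3, 2], [0, 2, 2, -2]].
Congruent diagonalization of A (simultaneous row and column reduction) yields pivots 0, -2, -1, 0.
Counting signs: 2 negative, 2 zero.
Hence Q is negative semidefinite.

negative semidefinite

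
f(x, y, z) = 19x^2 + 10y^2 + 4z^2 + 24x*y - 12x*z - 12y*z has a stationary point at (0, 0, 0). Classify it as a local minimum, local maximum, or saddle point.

local minimum

The Hessian at the origin is H = [[38, 24, -12], [24, 20, -12], [-12, -12, 8]].
Symmetric row and column elimination reduces H to a congruent diagonal form with pivots 38, 92/19, 4/23.
So there are 3 positive pivots.
H is positive definite, so the origin is a strict local minimum.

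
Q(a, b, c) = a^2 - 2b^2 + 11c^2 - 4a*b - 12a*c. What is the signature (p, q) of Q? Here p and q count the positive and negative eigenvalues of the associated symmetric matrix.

The associated matrix is A = [[1, -2, -6], [-2, -2, 0], [-6, 0, 11]].
Symmetric row and column elimination reduces A to a congruent diagonal form with pivots 1, -6, -1.
Counting signs: 1 positive, 2 negative.

(1, 2)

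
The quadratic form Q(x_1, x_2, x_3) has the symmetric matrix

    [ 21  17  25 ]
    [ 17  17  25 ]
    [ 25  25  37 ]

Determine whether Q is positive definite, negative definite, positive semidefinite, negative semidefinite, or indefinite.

positive definite

Row-reducing A symmetrically gives the diagonal entries 21, 68/21, 4/17.
Counting signs: 3 positive.
Hence Q is positive definite.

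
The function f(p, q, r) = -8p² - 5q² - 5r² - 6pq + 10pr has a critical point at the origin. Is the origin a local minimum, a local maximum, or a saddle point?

The Hessian at the origin is H = [[-16, -6, 10], [-6, -10, 0], [10, 0, -10]].
Applying the same elementary operations to the rows and columns of H produces a congruent diagonal matrix with entries -16, -31/4, -60/31.
Counting signs: 3 negative.
H is negative definite, so the origin is a strict local maximum.

local maximum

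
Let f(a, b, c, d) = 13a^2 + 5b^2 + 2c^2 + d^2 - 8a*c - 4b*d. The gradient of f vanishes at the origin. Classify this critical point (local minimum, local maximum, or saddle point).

local minimum

The Hessian at the origin is H = [[26, 0, -8, 0], [0, 10, 0, -4], [-8, 0, 4, 0], [0, -4, 0, 2]].
An LDLᵀ factorisation of H has diagonal entries 26, 10, 20/13, 2/5.
So there are 4 positive pivots.
H is positive definite, so the origin is a strict local minimum.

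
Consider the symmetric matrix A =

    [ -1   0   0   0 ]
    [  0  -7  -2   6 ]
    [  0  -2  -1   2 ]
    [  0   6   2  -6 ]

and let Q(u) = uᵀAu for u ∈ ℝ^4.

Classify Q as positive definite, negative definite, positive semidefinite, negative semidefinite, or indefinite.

Congruent diagonalization of A (simultaneous row and column reduction) yields pivots -1, -7, -3/7, -2/3.
Counting signs: 4 negative.
Hence Q is negative definite.

negative definite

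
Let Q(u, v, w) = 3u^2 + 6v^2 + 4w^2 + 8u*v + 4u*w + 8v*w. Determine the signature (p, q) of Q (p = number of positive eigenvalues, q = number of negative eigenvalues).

The associated matrix is A = [[3, 4, 2], [4, 6, 4], [2, 4, 4]].
Congruent diagonalization of A (simultaneous row and column reduction) yields pivots 3, 2/3, 0.
Counting signs: 2 positive, 1 zero.

(2, 0)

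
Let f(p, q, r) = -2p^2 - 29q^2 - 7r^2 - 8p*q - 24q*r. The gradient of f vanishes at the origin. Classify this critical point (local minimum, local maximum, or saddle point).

local maximum

The Hessian at the origin is H = [[-4, -8, 0], [-8, -58, -24], [0, -24, -14]].
Row-reducing H symmetrically gives the diagonal entries -4, -42, -2/7.
Counting signs: 3 negative.
H is negative definite, so the origin is a strict local maximum.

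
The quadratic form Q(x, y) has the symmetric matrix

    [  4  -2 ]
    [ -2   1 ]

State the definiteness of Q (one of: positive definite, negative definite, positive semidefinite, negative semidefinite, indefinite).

For the 2×2 matrix [[4, -2], [-2, 1]]: det = 4·1 − (-2)² = 0, trace = 5.
det = 0 so one eigenvalue is zero; the form is semidefinite with the sign of the trace.

positive semidefinite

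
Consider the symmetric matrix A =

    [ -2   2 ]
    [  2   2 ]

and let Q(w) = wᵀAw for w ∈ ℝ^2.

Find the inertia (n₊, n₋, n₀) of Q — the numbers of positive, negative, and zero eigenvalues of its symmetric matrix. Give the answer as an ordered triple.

Applying the same elementary operations to the rows and columns of A produces a congruent diagonal matrix with entries -2, 4.
Counting signs: 1 positive, 1 negative.

(1, 1, 0)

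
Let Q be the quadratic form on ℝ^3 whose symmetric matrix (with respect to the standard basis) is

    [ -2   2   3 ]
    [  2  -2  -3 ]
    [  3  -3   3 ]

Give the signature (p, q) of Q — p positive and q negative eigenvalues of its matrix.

Applying the same elementary operations to the rows and columns of A produces a congruent diagonal matrix with entries -2, 0, 15/2.
Counting signs: 1 positive, 1 negative, 1 zero.

(1, 1)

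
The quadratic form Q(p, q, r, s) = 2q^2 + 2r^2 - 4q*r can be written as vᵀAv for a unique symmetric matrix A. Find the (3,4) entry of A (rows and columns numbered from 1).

0

The coefficient of r·s in Q is 0. For a symmetric A this equals A[3,4] + A[4,3] = 2·A[3,4].
So A[3,4] = 0/2 = 0.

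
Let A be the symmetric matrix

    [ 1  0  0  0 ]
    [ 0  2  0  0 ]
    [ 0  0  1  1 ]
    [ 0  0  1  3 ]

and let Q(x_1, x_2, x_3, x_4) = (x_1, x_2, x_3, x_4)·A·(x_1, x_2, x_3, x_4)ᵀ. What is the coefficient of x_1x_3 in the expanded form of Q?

0

The coefficient of x_1x_3 is A[1,3] + A[3,1] = 2·0 = 0.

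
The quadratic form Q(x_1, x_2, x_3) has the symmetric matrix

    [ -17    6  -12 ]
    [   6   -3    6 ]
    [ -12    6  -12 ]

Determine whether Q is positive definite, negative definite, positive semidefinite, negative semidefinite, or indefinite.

negative semidefinite

Row-reducing A symmetrically gives the diagonal entries -17, -15/17, 0.
That gives 2 negative, 1 zero pivots.
Hence Q is negative semidefinite.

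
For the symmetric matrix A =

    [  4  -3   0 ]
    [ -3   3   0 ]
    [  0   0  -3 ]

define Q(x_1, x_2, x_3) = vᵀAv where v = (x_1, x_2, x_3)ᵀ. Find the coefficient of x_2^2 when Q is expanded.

The coefficient of x_2^2 is the diagonal entry A[2,2] = 3.

3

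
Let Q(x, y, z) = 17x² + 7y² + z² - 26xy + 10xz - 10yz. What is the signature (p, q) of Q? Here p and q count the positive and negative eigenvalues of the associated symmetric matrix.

(1, 1)

The symmetric matrix is A = [[17, -13, 5], [-13, 7, -5], [5, -5, 1]].
Symmetric row and column elimination reduces A to a congruent diagonal form with pivots 17, -50/17, 0.
So there are 1 positive, 1 negative, 1 zero pivots.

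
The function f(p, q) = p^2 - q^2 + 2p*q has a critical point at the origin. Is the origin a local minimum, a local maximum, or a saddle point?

saddle point

The Hessian at the origin is H = [[2, 2], [2, -2]].
det H = 2·-2 − (2)² = -8 < 0, so H is indefinite.
Therefore the origin is a saddle point.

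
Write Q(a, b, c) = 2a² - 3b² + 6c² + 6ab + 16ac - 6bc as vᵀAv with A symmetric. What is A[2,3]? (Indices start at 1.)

The coefficient of b·c in Q is -6. For a symmetric A this equals A[2,3] + A[3,2] = 2·A[2,3].
So A[2,3] = -6/2 = -3.

-3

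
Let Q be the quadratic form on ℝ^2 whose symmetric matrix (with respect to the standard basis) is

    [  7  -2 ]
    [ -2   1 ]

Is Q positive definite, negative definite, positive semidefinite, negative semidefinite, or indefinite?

positive definite

Symmetric row and column elimination reduces A to a congruent diagonal form with pivots 7, 3/7.
Counting signs: 2 positive.
Hence Q is positive definite.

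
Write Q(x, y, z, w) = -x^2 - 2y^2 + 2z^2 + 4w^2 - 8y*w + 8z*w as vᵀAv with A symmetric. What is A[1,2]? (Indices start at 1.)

0

The coefficient of x·y in Q is 0. For a symmetric A this equals A[1,2] + A[2,1] = 2·A[1,2].
So A[1,2] = 0/2 = 0.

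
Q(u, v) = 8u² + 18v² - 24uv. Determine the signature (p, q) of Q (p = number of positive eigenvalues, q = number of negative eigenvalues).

Write A = [[8, -12], [-12, 18]].
Symmetric row and column elimination reduces A to a congruent diagonal form with pivots 8, 0.
Counting signs: 1 positive, 1 zero.

(1, 0)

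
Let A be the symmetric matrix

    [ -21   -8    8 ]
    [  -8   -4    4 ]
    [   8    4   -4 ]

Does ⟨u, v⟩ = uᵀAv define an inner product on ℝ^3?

no

Symmetric row and column elimination reduces A to a congruent diagonal form with pivots -21, -20/21, 0.
That gives 2 negative, 1 zero pivots.
Hence Q is negative semidefinite.
⟨·,·⟩ is an inner product exactly when A is positive definite.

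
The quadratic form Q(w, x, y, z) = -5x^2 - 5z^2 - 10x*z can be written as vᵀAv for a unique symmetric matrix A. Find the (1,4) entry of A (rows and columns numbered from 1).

0

The coefficient of w·z in Q is 0. For a symmetric A this equals A[1,4] + A[4,1] = 2·A[1,4].
So A[1,4] = 0/2 = 0.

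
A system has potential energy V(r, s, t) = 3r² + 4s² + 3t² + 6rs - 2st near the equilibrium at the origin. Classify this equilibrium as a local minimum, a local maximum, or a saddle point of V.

The Hessian at the origin is H = [[6, 6, 0], [6, 8, -2], [0, -2, 6]].
Row-reducing H symmetrically gives the diagonal entries 6, 2, 4.
That gives 3 positive pivots.
H is positive definite, so the origin is a strict local minimum.

local minimum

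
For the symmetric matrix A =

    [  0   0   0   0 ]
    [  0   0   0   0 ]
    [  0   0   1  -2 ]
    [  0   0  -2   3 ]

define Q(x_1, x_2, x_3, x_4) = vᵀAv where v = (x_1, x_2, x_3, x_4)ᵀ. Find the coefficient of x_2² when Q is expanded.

The coefficient of x_2² is the diagonal entry A[2,2] = 0.

0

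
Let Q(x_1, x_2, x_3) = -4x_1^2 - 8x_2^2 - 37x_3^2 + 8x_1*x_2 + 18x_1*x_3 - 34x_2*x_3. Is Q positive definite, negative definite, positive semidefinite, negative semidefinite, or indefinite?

The symmetric matrix of Q is A = [[-4, 4, 9], [4, -8, -17], [9, -17, -37]].
Leading principal minors: Δ_1 = -4, Δ_2 = 16, Δ_3 = -12.
The signs alternate starting with Δ_1 < 0, so by Sylvester's criterion Q is negative definite.

negative definite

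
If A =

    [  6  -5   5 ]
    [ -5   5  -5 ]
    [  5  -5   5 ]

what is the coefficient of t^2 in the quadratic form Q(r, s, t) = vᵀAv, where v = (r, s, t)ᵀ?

The coefficient of t^2 is the diagonal entry A[3,3] = 5.

5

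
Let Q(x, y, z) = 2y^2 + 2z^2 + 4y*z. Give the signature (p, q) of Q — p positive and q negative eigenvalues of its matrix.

(1, 0)

The symmetric matrix is A = [[0, 0, 0], [0, 2, 2], [0, 2, 2]].
Symmetric row and column elimination reduces A to a congruent diagonal form with pivots 0, 2, 0.
Counting signs: 1 positive, 2 zero.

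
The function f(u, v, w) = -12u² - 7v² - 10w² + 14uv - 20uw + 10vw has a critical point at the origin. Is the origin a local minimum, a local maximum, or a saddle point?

local maximum

The Hessian at the origin is H = [[-24, 14, -20], [14, -14, 10], [-20, 10, -20]].
Congruent diagonalization of H (simultaneous row and column reduction) yields pivots -24, -35/6, -20/7.
Counting signs: 3 negative.
H is negative definite, so the origin is a strict local maximum.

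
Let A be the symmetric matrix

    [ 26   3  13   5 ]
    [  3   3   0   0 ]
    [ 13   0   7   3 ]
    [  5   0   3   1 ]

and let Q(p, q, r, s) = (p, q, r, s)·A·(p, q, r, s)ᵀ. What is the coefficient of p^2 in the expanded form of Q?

The coefficient of p^2 is the diagonal entry A[1,1] = 26.

26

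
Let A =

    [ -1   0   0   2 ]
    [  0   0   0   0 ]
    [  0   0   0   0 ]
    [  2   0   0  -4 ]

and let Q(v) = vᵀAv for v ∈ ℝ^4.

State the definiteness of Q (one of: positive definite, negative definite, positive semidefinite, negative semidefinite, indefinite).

Row-reducing A symmetrically gives the diagonal entries -1, 0, 0, 0.
So there are 1 negative, 3 zero pivots.
Hence Q is negative semidefinite.

negative semidefinite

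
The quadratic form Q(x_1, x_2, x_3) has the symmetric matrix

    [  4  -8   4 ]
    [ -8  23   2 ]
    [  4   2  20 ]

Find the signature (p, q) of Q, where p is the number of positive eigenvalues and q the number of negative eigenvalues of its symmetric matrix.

(3, 0)

Symmetric row and column elimination reduces A to a congruent diagonal form with pivots 4, 7, 12/7.
So there are 3 positive pivots.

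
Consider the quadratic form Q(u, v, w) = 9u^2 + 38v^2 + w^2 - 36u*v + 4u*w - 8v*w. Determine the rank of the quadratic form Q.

Write A = [[9, -18, 2], [-18, 38, -4], [2, -4, 1]].
Congruent diagonalization of A (simultaneous row and column reduction) yields pivots 9, 2, 5/9.
So there are 3 positive pivots.
The rank is the number of nonzero pivots: 3.

3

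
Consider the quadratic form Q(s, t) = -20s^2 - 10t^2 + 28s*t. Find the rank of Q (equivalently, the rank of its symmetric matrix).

2

The associated matrix is A = [[-20, 14], [14, -10]].
Row-reducing A symmetrically gives the diagonal entries -20, -1/5.
So there are 2 negative pivots.
The rank is the number of nonzero pivots: 2.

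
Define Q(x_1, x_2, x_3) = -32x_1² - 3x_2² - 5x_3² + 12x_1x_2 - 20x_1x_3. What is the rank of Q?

Write A = [[-32, 6, -10], [6, -3, 0], [-10, 0, -5]].
Applying the same elementary operations to the rows and columns of A produces a congruent diagonal matrix with entries -32, -15/8, 0.
Counting signs: 2 negative, 1 zero.
The rank is the number of nonzero pivots: 2.

2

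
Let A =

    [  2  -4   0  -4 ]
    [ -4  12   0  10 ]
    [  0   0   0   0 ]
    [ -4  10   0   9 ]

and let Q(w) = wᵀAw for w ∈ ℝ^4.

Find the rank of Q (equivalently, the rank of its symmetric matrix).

Congruent diagonalization of A (simultaneous row and column reduction) yields pivots 2, 4, 0, 0.
That gives 2 positive, 2 zero pivots.
The rank is the number of nonzero pivots: 2.

2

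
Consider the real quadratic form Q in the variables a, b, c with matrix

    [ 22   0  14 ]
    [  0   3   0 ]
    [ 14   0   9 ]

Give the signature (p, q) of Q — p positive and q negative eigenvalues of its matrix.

Row-reducing A symmetrically gives the diagonal entries 22, 3, 1/11.
Counting signs: 3 positive.

(3, 0)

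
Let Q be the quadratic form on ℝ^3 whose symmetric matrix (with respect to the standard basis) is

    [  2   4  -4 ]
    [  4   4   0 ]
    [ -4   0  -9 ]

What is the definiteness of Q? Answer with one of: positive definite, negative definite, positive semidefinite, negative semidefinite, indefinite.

indefinite

An LDLᵀ factorisation of A has diagonal entries 2, -4, -1.
That gives 1 positive, 2 negative pivots.
Hence Q is indefinite.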